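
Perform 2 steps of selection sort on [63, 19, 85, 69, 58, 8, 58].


Initial: [63, 19, 85, 69, 58, 8, 58]
Step 1: min=8 at 5
  Swap: [8, 19, 85, 69, 58, 63, 58]
Step 2: min=19 at 1
  Swap: [8, 19, 85, 69, 58, 63, 58]

After 2 steps: [8, 19, 85, 69, 58, 63, 58]


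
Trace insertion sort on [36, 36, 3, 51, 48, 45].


Initial: [36, 36, 3, 51, 48, 45]
Insert 36: [36, 36, 3, 51, 48, 45]
Insert 3: [3, 36, 36, 51, 48, 45]
Insert 51: [3, 36, 36, 51, 48, 45]
Insert 48: [3, 36, 36, 48, 51, 45]
Insert 45: [3, 36, 36, 45, 48, 51]

Sorted: [3, 36, 36, 45, 48, 51]


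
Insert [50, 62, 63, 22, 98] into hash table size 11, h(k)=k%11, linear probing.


Insert 50: h=6 -> slot 6
Insert 62: h=7 -> slot 7
Insert 63: h=8 -> slot 8
Insert 22: h=0 -> slot 0
Insert 98: h=10 -> slot 10

Table: [22, None, None, None, None, None, 50, 62, 63, None, 98]


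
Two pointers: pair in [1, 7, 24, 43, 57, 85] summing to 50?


lo=0(1)+hi=5(85)=86
lo=0(1)+hi=4(57)=58
lo=0(1)+hi=3(43)=44
lo=1(7)+hi=3(43)=50

Yes: 7+43=50


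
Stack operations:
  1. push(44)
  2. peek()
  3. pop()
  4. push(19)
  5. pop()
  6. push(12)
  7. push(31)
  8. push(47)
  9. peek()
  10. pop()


push(44) -> [44]
peek()->44
pop()->44, []
push(19) -> [19]
pop()->19, []
push(12) -> [12]
push(31) -> [12, 31]
push(47) -> [12, 31, 47]
peek()->47
pop()->47, [12, 31]

Final stack: [12, 31]


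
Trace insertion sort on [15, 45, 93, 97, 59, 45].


Initial: [15, 45, 93, 97, 59, 45]
Insert 45: [15, 45, 93, 97, 59, 45]
Insert 93: [15, 45, 93, 97, 59, 45]
Insert 97: [15, 45, 93, 97, 59, 45]
Insert 59: [15, 45, 59, 93, 97, 45]
Insert 45: [15, 45, 45, 59, 93, 97]

Sorted: [15, 45, 45, 59, 93, 97]


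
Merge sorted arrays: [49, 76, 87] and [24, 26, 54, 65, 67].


Take 24 from B
Take 26 from B
Take 49 from A
Take 54 from B
Take 65 from B
Take 67 from B

Merged: [24, 26, 49, 54, 65, 67, 76, 87]


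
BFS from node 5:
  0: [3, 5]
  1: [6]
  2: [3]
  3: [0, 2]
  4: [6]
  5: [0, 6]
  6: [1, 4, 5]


Visit 5, enqueue [0, 6]
Visit 0, enqueue [3]
Visit 6, enqueue [1, 4]
Visit 3, enqueue [2]
Visit 1, enqueue []
Visit 4, enqueue []
Visit 2, enqueue []

BFS order: [5, 0, 6, 3, 1, 4, 2]


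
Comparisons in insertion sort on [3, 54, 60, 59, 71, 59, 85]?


Algorithm: insertion sort
Input: [3, 54, 60, 59, 71, 59, 85]
Sorted: [3, 54, 59, 59, 60, 71, 85]

9


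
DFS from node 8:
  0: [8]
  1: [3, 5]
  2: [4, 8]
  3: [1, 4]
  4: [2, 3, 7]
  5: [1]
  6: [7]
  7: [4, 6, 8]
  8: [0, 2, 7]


Visit 8, push [7, 2, 0]
Visit 0, push []
Visit 2, push [4]
Visit 4, push [7, 3]
Visit 3, push [1]
Visit 1, push [5]
Visit 5, push []
Visit 7, push [6]
Visit 6, push []

DFS order: [8, 0, 2, 4, 3, 1, 5, 7, 6]


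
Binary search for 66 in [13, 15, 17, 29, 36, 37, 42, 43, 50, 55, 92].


Step 1: lo=0, hi=10, mid=5, val=37
Step 2: lo=6, hi=10, mid=8, val=50
Step 3: lo=9, hi=10, mid=9, val=55
Step 4: lo=10, hi=10, mid=10, val=92

Not found


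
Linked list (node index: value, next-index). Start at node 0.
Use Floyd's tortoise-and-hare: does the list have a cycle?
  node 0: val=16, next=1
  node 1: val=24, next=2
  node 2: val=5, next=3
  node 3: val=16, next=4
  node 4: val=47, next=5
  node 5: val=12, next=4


Floyd's tortoise (slow, +1) and hare (fast, +2):
  init: slow=0, fast=0
  step 1: slow=1, fast=2
  step 2: slow=2, fast=4
  step 3: slow=3, fast=4
  step 4: slow=4, fast=4
  slow == fast at node 4: cycle detected

Cycle: yes


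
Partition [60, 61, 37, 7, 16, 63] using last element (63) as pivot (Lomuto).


Pivot: 63
  60 <= 63: advance i (no swap)
  61 <= 63: advance i (no swap)
  37 <= 63: advance i (no swap)
  7 <= 63: advance i (no swap)
  16 <= 63: advance i (no swap)
Place pivot at 5: [60, 61, 37, 7, 16, 63]

Partitioned: [60, 61, 37, 7, 16, 63]


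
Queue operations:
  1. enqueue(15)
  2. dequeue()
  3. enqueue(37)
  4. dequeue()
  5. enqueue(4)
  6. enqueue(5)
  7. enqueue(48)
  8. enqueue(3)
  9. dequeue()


enqueue(15) -> [15]
dequeue()->15, []
enqueue(37) -> [37]
dequeue()->37, []
enqueue(4) -> [4]
enqueue(5) -> [4, 5]
enqueue(48) -> [4, 5, 48]
enqueue(3) -> [4, 5, 48, 3]
dequeue()->4, [5, 48, 3]

Final queue: [5, 48, 3]


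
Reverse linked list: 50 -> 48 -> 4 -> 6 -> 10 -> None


Step 1: curr=50, set curr.next=prev(None) | reversed so far: 50
Step 2: curr=48, set curr.next=prev(50) | reversed so far: 48 -> 50
Step 3: curr=4, set curr.next=prev(48) | reversed so far: 4 -> 48 -> 50
Step 4: curr=6, set curr.next=prev(4) | reversed so far: 6 -> 4 -> 48 -> 50
Step 5: curr=10, set curr.next=prev(6) | reversed so far: 10 -> 6 -> 4 -> 48 -> 50

10 -> 6 -> 4 -> 48 -> 50 -> None


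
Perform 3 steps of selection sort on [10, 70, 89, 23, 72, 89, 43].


Initial: [10, 70, 89, 23, 72, 89, 43]
Step 1: min=10 at 0
  Swap: [10, 70, 89, 23, 72, 89, 43]
Step 2: min=23 at 3
  Swap: [10, 23, 89, 70, 72, 89, 43]
Step 3: min=43 at 6
  Swap: [10, 23, 43, 70, 72, 89, 89]

After 3 steps: [10, 23, 43, 70, 72, 89, 89]


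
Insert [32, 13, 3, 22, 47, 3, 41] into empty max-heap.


Insert 32: [32]
Insert 13: [32, 13]
Insert 3: [32, 13, 3]
Insert 22: [32, 22, 3, 13]
Insert 47: [47, 32, 3, 13, 22]
Insert 3: [47, 32, 3, 13, 22, 3]
Insert 41: [47, 32, 41, 13, 22, 3, 3]

Final heap: [47, 32, 41, 13, 22, 3, 3]


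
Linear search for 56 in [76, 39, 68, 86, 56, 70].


i=0: 76!=56
i=1: 39!=56
i=2: 68!=56
i=3: 86!=56
i=4: 56==56 found!

Found at 4, 5 comps


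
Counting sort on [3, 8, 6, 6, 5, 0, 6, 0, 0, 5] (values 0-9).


Input: [3, 8, 6, 6, 5, 0, 6, 0, 0, 5]
Counts: [3, 0, 0, 1, 0, 2, 3, 0, 1, 0]

Sorted: [0, 0, 0, 3, 5, 5, 6, 6, 6, 8]


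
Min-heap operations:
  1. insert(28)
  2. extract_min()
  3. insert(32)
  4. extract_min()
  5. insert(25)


insert(28) -> [28]
extract_min()->28, []
insert(32) -> [32]
extract_min()->32, []
insert(25) -> [25]

Final heap: [25]


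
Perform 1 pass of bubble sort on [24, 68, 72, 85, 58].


Initial: [24, 68, 72, 85, 58]
Pass 1: [24, 68, 72, 58, 85] (1 swaps)

After 1 pass: [24, 68, 72, 58, 85]


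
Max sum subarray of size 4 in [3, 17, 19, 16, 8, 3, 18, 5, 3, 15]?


[0:4]: 55
[1:5]: 60
[2:6]: 46
[3:7]: 45
[4:8]: 34
[5:9]: 29
[6:10]: 41

Max: 60 at [1:5]


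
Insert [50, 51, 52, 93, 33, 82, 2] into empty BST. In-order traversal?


Insert 50: root
Insert 51: R from 50
Insert 52: R from 50 -> R from 51
Insert 93: R from 50 -> R from 51 -> R from 52
Insert 33: L from 50
Insert 82: R from 50 -> R from 51 -> R from 52 -> L from 93
Insert 2: L from 50 -> L from 33

In-order: [2, 33, 50, 51, 52, 82, 93]


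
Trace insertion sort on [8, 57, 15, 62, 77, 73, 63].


Initial: [8, 57, 15, 62, 77, 73, 63]
Insert 57: [8, 57, 15, 62, 77, 73, 63]
Insert 15: [8, 15, 57, 62, 77, 73, 63]
Insert 62: [8, 15, 57, 62, 77, 73, 63]
Insert 77: [8, 15, 57, 62, 77, 73, 63]
Insert 73: [8, 15, 57, 62, 73, 77, 63]
Insert 63: [8, 15, 57, 62, 63, 73, 77]

Sorted: [8, 15, 57, 62, 63, 73, 77]


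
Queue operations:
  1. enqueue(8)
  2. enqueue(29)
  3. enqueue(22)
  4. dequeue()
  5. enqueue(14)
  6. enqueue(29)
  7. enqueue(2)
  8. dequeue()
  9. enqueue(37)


enqueue(8) -> [8]
enqueue(29) -> [8, 29]
enqueue(22) -> [8, 29, 22]
dequeue()->8, [29, 22]
enqueue(14) -> [29, 22, 14]
enqueue(29) -> [29, 22, 14, 29]
enqueue(2) -> [29, 22, 14, 29, 2]
dequeue()->29, [22, 14, 29, 2]
enqueue(37) -> [22, 14, 29, 2, 37]

Final queue: [22, 14, 29, 2, 37]


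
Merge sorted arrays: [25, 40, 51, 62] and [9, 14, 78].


Take 9 from B
Take 14 from B
Take 25 from A
Take 40 from A
Take 51 from A
Take 62 from A

Merged: [9, 14, 25, 40, 51, 62, 78]


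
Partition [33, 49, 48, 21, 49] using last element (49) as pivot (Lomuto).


Pivot: 49
  33 <= 49: advance i (no swap)
  49 <= 49: advance i (no swap)
  48 <= 49: advance i (no swap)
  21 <= 49: advance i (no swap)
Place pivot at 4: [33, 49, 48, 21, 49]

Partitioned: [33, 49, 48, 21, 49]


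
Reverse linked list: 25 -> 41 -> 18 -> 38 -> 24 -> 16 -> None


Step 1: curr=25, set curr.next=prev(None) | reversed so far: 25
Step 2: curr=41, set curr.next=prev(25) | reversed so far: 41 -> 25
Step 3: curr=18, set curr.next=prev(41) | reversed so far: 18 -> 41 -> 25
Step 4: curr=38, set curr.next=prev(18) | reversed so far: 38 -> 18 -> 41 -> 25
Step 5: curr=24, set curr.next=prev(38) | reversed so far: 24 -> 38 -> 18 -> 41 -> 25
Step 6: curr=16, set curr.next=prev(24) | reversed so far: 16 -> 24 -> 38 -> 18 -> 41 -> 25

16 -> 24 -> 38 -> 18 -> 41 -> 25 -> None


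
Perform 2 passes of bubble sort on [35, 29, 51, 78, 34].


Initial: [35, 29, 51, 78, 34]
Pass 1: [29, 35, 51, 34, 78] (2 swaps)
Pass 2: [29, 35, 34, 51, 78] (1 swaps)

After 2 passes: [29, 35, 34, 51, 78]


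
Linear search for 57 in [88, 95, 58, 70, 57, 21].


i=0: 88!=57
i=1: 95!=57
i=2: 58!=57
i=3: 70!=57
i=4: 57==57 found!

Found at 4, 5 comps


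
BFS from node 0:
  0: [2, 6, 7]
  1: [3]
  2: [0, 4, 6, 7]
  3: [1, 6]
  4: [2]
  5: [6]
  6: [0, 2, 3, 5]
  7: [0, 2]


Visit 0, enqueue [2, 6, 7]
Visit 2, enqueue [4]
Visit 6, enqueue [3, 5]
Visit 7, enqueue []
Visit 4, enqueue []
Visit 3, enqueue [1]
Visit 5, enqueue []
Visit 1, enqueue []

BFS order: [0, 2, 6, 7, 4, 3, 5, 1]


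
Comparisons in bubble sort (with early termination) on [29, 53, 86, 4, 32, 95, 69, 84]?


Algorithm: bubble sort (with early termination)
Input: [29, 53, 86, 4, 32, 95, 69, 84]
Sorted: [4, 29, 32, 53, 69, 84, 86, 95]

22


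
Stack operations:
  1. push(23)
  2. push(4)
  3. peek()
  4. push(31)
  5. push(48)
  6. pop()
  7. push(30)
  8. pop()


push(23) -> [23]
push(4) -> [23, 4]
peek()->4
push(31) -> [23, 4, 31]
push(48) -> [23, 4, 31, 48]
pop()->48, [23, 4, 31]
push(30) -> [23, 4, 31, 30]
pop()->30, [23, 4, 31]

Final stack: [23, 4, 31]


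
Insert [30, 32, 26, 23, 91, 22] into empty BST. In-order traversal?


Insert 30: root
Insert 32: R from 30
Insert 26: L from 30
Insert 23: L from 30 -> L from 26
Insert 91: R from 30 -> R from 32
Insert 22: L from 30 -> L from 26 -> L from 23

In-order: [22, 23, 26, 30, 32, 91]


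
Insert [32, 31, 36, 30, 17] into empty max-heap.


Insert 32: [32]
Insert 31: [32, 31]
Insert 36: [36, 31, 32]
Insert 30: [36, 31, 32, 30]
Insert 17: [36, 31, 32, 30, 17]

Final heap: [36, 31, 32, 30, 17]


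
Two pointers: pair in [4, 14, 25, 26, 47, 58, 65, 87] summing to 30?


lo=0(4)+hi=7(87)=91
lo=0(4)+hi=6(65)=69
lo=0(4)+hi=5(58)=62
lo=0(4)+hi=4(47)=51
lo=0(4)+hi=3(26)=30

Yes: 4+26=30


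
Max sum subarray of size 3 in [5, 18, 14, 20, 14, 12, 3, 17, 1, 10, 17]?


[0:3]: 37
[1:4]: 52
[2:5]: 48
[3:6]: 46
[4:7]: 29
[5:8]: 32
[6:9]: 21
[7:10]: 28
[8:11]: 28

Max: 52 at [1:4]


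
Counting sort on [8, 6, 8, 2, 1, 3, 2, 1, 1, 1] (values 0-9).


Input: [8, 6, 8, 2, 1, 3, 2, 1, 1, 1]
Counts: [0, 4, 2, 1, 0, 0, 1, 0, 2, 0]

Sorted: [1, 1, 1, 1, 2, 2, 3, 6, 8, 8]


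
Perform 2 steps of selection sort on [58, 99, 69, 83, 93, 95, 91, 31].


Initial: [58, 99, 69, 83, 93, 95, 91, 31]
Step 1: min=31 at 7
  Swap: [31, 99, 69, 83, 93, 95, 91, 58]
Step 2: min=58 at 7
  Swap: [31, 58, 69, 83, 93, 95, 91, 99]

After 2 steps: [31, 58, 69, 83, 93, 95, 91, 99]


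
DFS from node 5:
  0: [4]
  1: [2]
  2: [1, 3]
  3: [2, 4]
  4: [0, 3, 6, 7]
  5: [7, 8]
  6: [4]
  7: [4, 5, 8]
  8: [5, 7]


Visit 5, push [8, 7]
Visit 7, push [8, 4]
Visit 4, push [6, 3, 0]
Visit 0, push []
Visit 3, push [2]
Visit 2, push [1]
Visit 1, push []
Visit 6, push []
Visit 8, push []

DFS order: [5, 7, 4, 0, 3, 2, 1, 6, 8]


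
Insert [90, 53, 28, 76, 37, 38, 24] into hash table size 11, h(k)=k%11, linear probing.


Insert 90: h=2 -> slot 2
Insert 53: h=9 -> slot 9
Insert 28: h=6 -> slot 6
Insert 76: h=10 -> slot 10
Insert 37: h=4 -> slot 4
Insert 38: h=5 -> slot 5
Insert 24: h=2, 1 probes -> slot 3

Table: [None, None, 90, 24, 37, 38, 28, None, None, 53, 76]


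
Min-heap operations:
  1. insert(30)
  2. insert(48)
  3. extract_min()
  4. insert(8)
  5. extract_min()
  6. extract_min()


insert(30) -> [30]
insert(48) -> [30, 48]
extract_min()->30, [48]
insert(8) -> [8, 48]
extract_min()->8, [48]
extract_min()->48, []

Final heap: []


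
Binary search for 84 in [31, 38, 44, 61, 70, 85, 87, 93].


Step 1: lo=0, hi=7, mid=3, val=61
Step 2: lo=4, hi=7, mid=5, val=85
Step 3: lo=4, hi=4, mid=4, val=70

Not found


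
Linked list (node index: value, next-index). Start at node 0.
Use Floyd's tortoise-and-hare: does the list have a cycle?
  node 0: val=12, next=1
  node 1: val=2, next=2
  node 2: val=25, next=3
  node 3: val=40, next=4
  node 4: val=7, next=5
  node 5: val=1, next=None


Floyd's tortoise (slow, +1) and hare (fast, +2):
  init: slow=0, fast=0
  step 1: slow=1, fast=2
  step 2: slow=2, fast=4
  step 3: fast 4->5->None, no cycle

Cycle: no


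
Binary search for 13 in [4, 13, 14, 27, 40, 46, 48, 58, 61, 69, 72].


Step 1: lo=0, hi=10, mid=5, val=46
Step 2: lo=0, hi=4, mid=2, val=14
Step 3: lo=0, hi=1, mid=0, val=4
Step 4: lo=1, hi=1, mid=1, val=13

Found at index 1


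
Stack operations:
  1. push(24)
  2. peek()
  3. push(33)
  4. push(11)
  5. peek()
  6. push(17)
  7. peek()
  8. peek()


push(24) -> [24]
peek()->24
push(33) -> [24, 33]
push(11) -> [24, 33, 11]
peek()->11
push(17) -> [24, 33, 11, 17]
peek()->17
peek()->17

Final stack: [24, 33, 11, 17]


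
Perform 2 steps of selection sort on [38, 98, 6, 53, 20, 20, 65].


Initial: [38, 98, 6, 53, 20, 20, 65]
Step 1: min=6 at 2
  Swap: [6, 98, 38, 53, 20, 20, 65]
Step 2: min=20 at 4
  Swap: [6, 20, 38, 53, 98, 20, 65]

After 2 steps: [6, 20, 38, 53, 98, 20, 65]


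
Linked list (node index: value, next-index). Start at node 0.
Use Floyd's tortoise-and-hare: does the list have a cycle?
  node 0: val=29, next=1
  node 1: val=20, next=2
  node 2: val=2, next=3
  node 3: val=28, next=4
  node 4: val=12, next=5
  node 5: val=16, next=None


Floyd's tortoise (slow, +1) and hare (fast, +2):
  init: slow=0, fast=0
  step 1: slow=1, fast=2
  step 2: slow=2, fast=4
  step 3: fast 4->5->None, no cycle

Cycle: no


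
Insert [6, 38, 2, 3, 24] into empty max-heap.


Insert 6: [6]
Insert 38: [38, 6]
Insert 2: [38, 6, 2]
Insert 3: [38, 6, 2, 3]
Insert 24: [38, 24, 2, 3, 6]

Final heap: [38, 24, 2, 3, 6]


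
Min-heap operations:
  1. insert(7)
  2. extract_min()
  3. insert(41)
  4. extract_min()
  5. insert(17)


insert(7) -> [7]
extract_min()->7, []
insert(41) -> [41]
extract_min()->41, []
insert(17) -> [17]

Final heap: [17]


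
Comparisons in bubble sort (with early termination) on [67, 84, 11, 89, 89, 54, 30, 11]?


Algorithm: bubble sort (with early termination)
Input: [67, 84, 11, 89, 89, 54, 30, 11]
Sorted: [11, 11, 30, 54, 67, 84, 89, 89]

28


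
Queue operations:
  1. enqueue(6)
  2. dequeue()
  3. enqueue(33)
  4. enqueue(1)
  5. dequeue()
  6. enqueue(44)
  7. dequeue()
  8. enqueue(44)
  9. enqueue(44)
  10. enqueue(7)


enqueue(6) -> [6]
dequeue()->6, []
enqueue(33) -> [33]
enqueue(1) -> [33, 1]
dequeue()->33, [1]
enqueue(44) -> [1, 44]
dequeue()->1, [44]
enqueue(44) -> [44, 44]
enqueue(44) -> [44, 44, 44]
enqueue(7) -> [44, 44, 44, 7]

Final queue: [44, 44, 44, 7]


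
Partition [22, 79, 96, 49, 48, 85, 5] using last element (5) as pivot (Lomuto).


Pivot: 5
Place pivot at 0: [5, 79, 96, 49, 48, 85, 22]

Partitioned: [5, 79, 96, 49, 48, 85, 22]


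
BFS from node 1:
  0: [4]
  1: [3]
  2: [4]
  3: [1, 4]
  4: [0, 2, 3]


Visit 1, enqueue [3]
Visit 3, enqueue [4]
Visit 4, enqueue [0, 2]
Visit 0, enqueue []
Visit 2, enqueue []

BFS order: [1, 3, 4, 0, 2]


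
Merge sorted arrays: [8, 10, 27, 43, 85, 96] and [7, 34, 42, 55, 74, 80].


Take 7 from B
Take 8 from A
Take 10 from A
Take 27 from A
Take 34 from B
Take 42 from B
Take 43 from A
Take 55 from B
Take 74 from B
Take 80 from B

Merged: [7, 8, 10, 27, 34, 42, 43, 55, 74, 80, 85, 96]


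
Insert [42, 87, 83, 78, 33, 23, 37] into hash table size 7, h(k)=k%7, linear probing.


Insert 42: h=0 -> slot 0
Insert 87: h=3 -> slot 3
Insert 83: h=6 -> slot 6
Insert 78: h=1 -> slot 1
Insert 33: h=5 -> slot 5
Insert 23: h=2 -> slot 2
Insert 37: h=2, 2 probes -> slot 4

Table: [42, 78, 23, 87, 37, 33, 83]


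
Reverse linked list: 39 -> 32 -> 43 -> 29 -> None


Step 1: curr=39, set curr.next=prev(None) | reversed so far: 39
Step 2: curr=32, set curr.next=prev(39) | reversed so far: 32 -> 39
Step 3: curr=43, set curr.next=prev(32) | reversed so far: 43 -> 32 -> 39
Step 4: curr=29, set curr.next=prev(43) | reversed so far: 29 -> 43 -> 32 -> 39

29 -> 43 -> 32 -> 39 -> None


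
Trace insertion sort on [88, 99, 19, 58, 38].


Initial: [88, 99, 19, 58, 38]
Insert 99: [88, 99, 19, 58, 38]
Insert 19: [19, 88, 99, 58, 38]
Insert 58: [19, 58, 88, 99, 38]
Insert 38: [19, 38, 58, 88, 99]

Sorted: [19, 38, 58, 88, 99]


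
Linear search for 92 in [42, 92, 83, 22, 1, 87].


i=0: 42!=92
i=1: 92==92 found!

Found at 1, 2 comps


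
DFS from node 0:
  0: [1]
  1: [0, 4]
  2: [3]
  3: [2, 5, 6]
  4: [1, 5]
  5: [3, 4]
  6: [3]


Visit 0, push [1]
Visit 1, push [4]
Visit 4, push [5]
Visit 5, push [3]
Visit 3, push [6, 2]
Visit 2, push []
Visit 6, push []

DFS order: [0, 1, 4, 5, 3, 2, 6]


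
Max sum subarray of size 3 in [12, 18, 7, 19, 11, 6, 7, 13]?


[0:3]: 37
[1:4]: 44
[2:5]: 37
[3:6]: 36
[4:7]: 24
[5:8]: 26

Max: 44 at [1:4]


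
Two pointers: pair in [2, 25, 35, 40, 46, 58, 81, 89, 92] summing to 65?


lo=0(2)+hi=8(92)=94
lo=0(2)+hi=7(89)=91
lo=0(2)+hi=6(81)=83
lo=0(2)+hi=5(58)=60
lo=1(25)+hi=5(58)=83
lo=1(25)+hi=4(46)=71
lo=1(25)+hi=3(40)=65

Yes: 25+40=65


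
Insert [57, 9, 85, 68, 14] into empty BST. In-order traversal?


Insert 57: root
Insert 9: L from 57
Insert 85: R from 57
Insert 68: R from 57 -> L from 85
Insert 14: L from 57 -> R from 9

In-order: [9, 14, 57, 68, 85]


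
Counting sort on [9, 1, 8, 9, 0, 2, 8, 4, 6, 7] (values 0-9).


Input: [9, 1, 8, 9, 0, 2, 8, 4, 6, 7]
Counts: [1, 1, 1, 0, 1, 0, 1, 1, 2, 2]

Sorted: [0, 1, 2, 4, 6, 7, 8, 8, 9, 9]


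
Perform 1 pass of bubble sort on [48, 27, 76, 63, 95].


Initial: [48, 27, 76, 63, 95]
Pass 1: [27, 48, 63, 76, 95] (2 swaps)

After 1 pass: [27, 48, 63, 76, 95]


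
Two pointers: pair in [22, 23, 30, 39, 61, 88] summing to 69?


lo=0(22)+hi=5(88)=110
lo=0(22)+hi=4(61)=83
lo=0(22)+hi=3(39)=61
lo=1(23)+hi=3(39)=62
lo=2(30)+hi=3(39)=69

Yes: 30+39=69


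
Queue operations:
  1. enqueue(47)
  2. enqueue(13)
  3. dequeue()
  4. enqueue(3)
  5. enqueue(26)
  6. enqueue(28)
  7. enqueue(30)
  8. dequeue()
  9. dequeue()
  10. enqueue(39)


enqueue(47) -> [47]
enqueue(13) -> [47, 13]
dequeue()->47, [13]
enqueue(3) -> [13, 3]
enqueue(26) -> [13, 3, 26]
enqueue(28) -> [13, 3, 26, 28]
enqueue(30) -> [13, 3, 26, 28, 30]
dequeue()->13, [3, 26, 28, 30]
dequeue()->3, [26, 28, 30]
enqueue(39) -> [26, 28, 30, 39]

Final queue: [26, 28, 30, 39]


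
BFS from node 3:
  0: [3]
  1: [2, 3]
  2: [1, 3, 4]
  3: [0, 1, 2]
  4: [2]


Visit 3, enqueue [0, 1, 2]
Visit 0, enqueue []
Visit 1, enqueue []
Visit 2, enqueue [4]
Visit 4, enqueue []

BFS order: [3, 0, 1, 2, 4]


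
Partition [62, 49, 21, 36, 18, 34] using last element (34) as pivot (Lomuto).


Pivot: 34
  21 <= 34: swap -> [21, 49, 62, 36, 18, 34]
  18 <= 34: swap -> [21, 18, 62, 36, 49, 34]
Place pivot at 2: [21, 18, 34, 36, 49, 62]

Partitioned: [21, 18, 34, 36, 49, 62]


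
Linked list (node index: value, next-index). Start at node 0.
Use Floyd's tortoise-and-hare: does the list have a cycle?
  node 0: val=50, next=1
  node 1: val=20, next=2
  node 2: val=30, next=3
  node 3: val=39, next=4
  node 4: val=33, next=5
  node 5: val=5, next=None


Floyd's tortoise (slow, +1) and hare (fast, +2):
  init: slow=0, fast=0
  step 1: slow=1, fast=2
  step 2: slow=2, fast=4
  step 3: fast 4->5->None, no cycle

Cycle: no


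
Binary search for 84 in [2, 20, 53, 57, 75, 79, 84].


Step 1: lo=0, hi=6, mid=3, val=57
Step 2: lo=4, hi=6, mid=5, val=79
Step 3: lo=6, hi=6, mid=6, val=84

Found at index 6


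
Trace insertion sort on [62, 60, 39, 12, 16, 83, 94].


Initial: [62, 60, 39, 12, 16, 83, 94]
Insert 60: [60, 62, 39, 12, 16, 83, 94]
Insert 39: [39, 60, 62, 12, 16, 83, 94]
Insert 12: [12, 39, 60, 62, 16, 83, 94]
Insert 16: [12, 16, 39, 60, 62, 83, 94]
Insert 83: [12, 16, 39, 60, 62, 83, 94]
Insert 94: [12, 16, 39, 60, 62, 83, 94]

Sorted: [12, 16, 39, 60, 62, 83, 94]


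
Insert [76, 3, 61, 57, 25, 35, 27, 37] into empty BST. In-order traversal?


Insert 76: root
Insert 3: L from 76
Insert 61: L from 76 -> R from 3
Insert 57: L from 76 -> R from 3 -> L from 61
Insert 25: L from 76 -> R from 3 -> L from 61 -> L from 57
Insert 35: L from 76 -> R from 3 -> L from 61 -> L from 57 -> R from 25
Insert 27: L from 76 -> R from 3 -> L from 61 -> L from 57 -> R from 25 -> L from 35
Insert 37: L from 76 -> R from 3 -> L from 61 -> L from 57 -> R from 25 -> R from 35

In-order: [3, 25, 27, 35, 37, 57, 61, 76]


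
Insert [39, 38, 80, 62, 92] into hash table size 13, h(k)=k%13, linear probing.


Insert 39: h=0 -> slot 0
Insert 38: h=12 -> slot 12
Insert 80: h=2 -> slot 2
Insert 62: h=10 -> slot 10
Insert 92: h=1 -> slot 1

Table: [39, 92, 80, None, None, None, None, None, None, None, 62, None, 38]


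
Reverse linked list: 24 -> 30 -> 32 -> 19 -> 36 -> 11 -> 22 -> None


Step 1: curr=24, set curr.next=prev(None) | reversed so far: 24
Step 2: curr=30, set curr.next=prev(24) | reversed so far: 30 -> 24
Step 3: curr=32, set curr.next=prev(30) | reversed so far: 32 -> 30 -> 24
Step 4: curr=19, set curr.next=prev(32) | reversed so far: 19 -> 32 -> 30 -> 24
Step 5: curr=36, set curr.next=prev(19) | reversed so far: 36 -> 19 -> 32 -> 30 -> 24
Step 6: curr=11, set curr.next=prev(36) | reversed so far: 11 -> 36 -> 19 -> 32 -> 30 -> 24
Step 7: curr=22, set curr.next=prev(11) | reversed so far: 22 -> 11 -> 36 -> 19 -> 32 -> 30 -> 24

22 -> 11 -> 36 -> 19 -> 32 -> 30 -> 24 -> None


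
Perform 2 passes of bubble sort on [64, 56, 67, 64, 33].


Initial: [64, 56, 67, 64, 33]
Pass 1: [56, 64, 64, 33, 67] (3 swaps)
Pass 2: [56, 64, 33, 64, 67] (1 swaps)

After 2 passes: [56, 64, 33, 64, 67]


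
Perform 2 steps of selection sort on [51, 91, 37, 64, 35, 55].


Initial: [51, 91, 37, 64, 35, 55]
Step 1: min=35 at 4
  Swap: [35, 91, 37, 64, 51, 55]
Step 2: min=37 at 2
  Swap: [35, 37, 91, 64, 51, 55]

After 2 steps: [35, 37, 91, 64, 51, 55]


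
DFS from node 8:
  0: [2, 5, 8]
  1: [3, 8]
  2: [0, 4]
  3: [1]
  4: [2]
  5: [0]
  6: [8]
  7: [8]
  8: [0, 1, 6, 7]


Visit 8, push [7, 6, 1, 0]
Visit 0, push [5, 2]
Visit 2, push [4]
Visit 4, push []
Visit 5, push []
Visit 1, push [3]
Visit 3, push []
Visit 6, push []
Visit 7, push []

DFS order: [8, 0, 2, 4, 5, 1, 3, 6, 7]


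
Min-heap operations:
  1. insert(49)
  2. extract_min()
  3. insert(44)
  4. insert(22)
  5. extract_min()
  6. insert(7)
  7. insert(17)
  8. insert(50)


insert(49) -> [49]
extract_min()->49, []
insert(44) -> [44]
insert(22) -> [22, 44]
extract_min()->22, [44]
insert(7) -> [7, 44]
insert(17) -> [7, 44, 17]
insert(50) -> [7, 44, 17, 50]

Final heap: [7, 44, 17, 50]


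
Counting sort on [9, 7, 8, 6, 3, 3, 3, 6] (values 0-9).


Input: [9, 7, 8, 6, 3, 3, 3, 6]
Counts: [0, 0, 0, 3, 0, 0, 2, 1, 1, 1]

Sorted: [3, 3, 3, 6, 6, 7, 8, 9]


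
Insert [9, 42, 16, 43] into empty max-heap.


Insert 9: [9]
Insert 42: [42, 9]
Insert 16: [42, 9, 16]
Insert 43: [43, 42, 16, 9]

Final heap: [43, 42, 16, 9]


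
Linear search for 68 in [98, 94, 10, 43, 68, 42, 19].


i=0: 98!=68
i=1: 94!=68
i=2: 10!=68
i=3: 43!=68
i=4: 68==68 found!

Found at 4, 5 comps


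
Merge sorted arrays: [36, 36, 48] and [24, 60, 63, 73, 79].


Take 24 from B
Take 36 from A
Take 36 from A
Take 48 from A

Merged: [24, 36, 36, 48, 60, 63, 73, 79]


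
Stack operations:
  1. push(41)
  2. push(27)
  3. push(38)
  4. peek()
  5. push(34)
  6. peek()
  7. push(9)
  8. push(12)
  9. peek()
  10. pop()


push(41) -> [41]
push(27) -> [41, 27]
push(38) -> [41, 27, 38]
peek()->38
push(34) -> [41, 27, 38, 34]
peek()->34
push(9) -> [41, 27, 38, 34, 9]
push(12) -> [41, 27, 38, 34, 9, 12]
peek()->12
pop()->12, [41, 27, 38, 34, 9]

Final stack: [41, 27, 38, 34, 9]


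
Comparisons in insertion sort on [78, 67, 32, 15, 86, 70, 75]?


Algorithm: insertion sort
Input: [78, 67, 32, 15, 86, 70, 75]
Sorted: [15, 32, 67, 70, 75, 78, 86]

13


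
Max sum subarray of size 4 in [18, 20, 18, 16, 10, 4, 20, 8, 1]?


[0:4]: 72
[1:5]: 64
[2:6]: 48
[3:7]: 50
[4:8]: 42
[5:9]: 33

Max: 72 at [0:4]


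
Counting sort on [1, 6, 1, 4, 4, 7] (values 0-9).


Input: [1, 6, 1, 4, 4, 7]
Counts: [0, 2, 0, 0, 2, 0, 1, 1, 0, 0]

Sorted: [1, 1, 4, 4, 6, 7]


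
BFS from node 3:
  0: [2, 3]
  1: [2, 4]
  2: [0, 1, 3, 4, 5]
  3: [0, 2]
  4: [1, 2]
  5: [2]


Visit 3, enqueue [0, 2]
Visit 0, enqueue []
Visit 2, enqueue [1, 4, 5]
Visit 1, enqueue []
Visit 4, enqueue []
Visit 5, enqueue []

BFS order: [3, 0, 2, 1, 4, 5]


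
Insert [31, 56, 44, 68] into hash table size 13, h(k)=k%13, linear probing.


Insert 31: h=5 -> slot 5
Insert 56: h=4 -> slot 4
Insert 44: h=5, 1 probes -> slot 6
Insert 68: h=3 -> slot 3

Table: [None, None, None, 68, 56, 31, 44, None, None, None, None, None, None]


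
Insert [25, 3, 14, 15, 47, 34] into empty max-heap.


Insert 25: [25]
Insert 3: [25, 3]
Insert 14: [25, 3, 14]
Insert 15: [25, 15, 14, 3]
Insert 47: [47, 25, 14, 3, 15]
Insert 34: [47, 25, 34, 3, 15, 14]

Final heap: [47, 25, 34, 3, 15, 14]


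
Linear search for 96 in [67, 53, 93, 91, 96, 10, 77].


i=0: 67!=96
i=1: 53!=96
i=2: 93!=96
i=3: 91!=96
i=4: 96==96 found!

Found at 4, 5 comps


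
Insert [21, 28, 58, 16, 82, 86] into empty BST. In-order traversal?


Insert 21: root
Insert 28: R from 21
Insert 58: R from 21 -> R from 28
Insert 16: L from 21
Insert 82: R from 21 -> R from 28 -> R from 58
Insert 86: R from 21 -> R from 28 -> R from 58 -> R from 82

In-order: [16, 21, 28, 58, 82, 86]


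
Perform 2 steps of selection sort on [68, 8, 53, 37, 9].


Initial: [68, 8, 53, 37, 9]
Step 1: min=8 at 1
  Swap: [8, 68, 53, 37, 9]
Step 2: min=9 at 4
  Swap: [8, 9, 53, 37, 68]

After 2 steps: [8, 9, 53, 37, 68]


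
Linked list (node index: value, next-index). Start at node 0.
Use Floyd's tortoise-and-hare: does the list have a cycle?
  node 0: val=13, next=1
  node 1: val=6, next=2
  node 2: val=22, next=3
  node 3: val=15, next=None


Floyd's tortoise (slow, +1) and hare (fast, +2):
  init: slow=0, fast=0
  step 1: slow=1, fast=2
  step 2: fast 2->3->None, no cycle

Cycle: no


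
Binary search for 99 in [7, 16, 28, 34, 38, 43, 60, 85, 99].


Step 1: lo=0, hi=8, mid=4, val=38
Step 2: lo=5, hi=8, mid=6, val=60
Step 3: lo=7, hi=8, mid=7, val=85
Step 4: lo=8, hi=8, mid=8, val=99

Found at index 8


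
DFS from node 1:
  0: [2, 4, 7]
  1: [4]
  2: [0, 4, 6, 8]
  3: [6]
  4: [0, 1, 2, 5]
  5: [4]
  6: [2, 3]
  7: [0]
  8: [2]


Visit 1, push [4]
Visit 4, push [5, 2, 0]
Visit 0, push [7, 2]
Visit 2, push [8, 6]
Visit 6, push [3]
Visit 3, push []
Visit 8, push []
Visit 7, push []
Visit 5, push []

DFS order: [1, 4, 0, 2, 6, 3, 8, 7, 5]


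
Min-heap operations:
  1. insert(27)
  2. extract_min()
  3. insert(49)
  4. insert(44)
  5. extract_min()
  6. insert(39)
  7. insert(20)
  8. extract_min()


insert(27) -> [27]
extract_min()->27, []
insert(49) -> [49]
insert(44) -> [44, 49]
extract_min()->44, [49]
insert(39) -> [39, 49]
insert(20) -> [20, 49, 39]
extract_min()->20, [39, 49]

Final heap: [39, 49]


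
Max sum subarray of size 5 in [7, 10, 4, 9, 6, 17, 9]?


[0:5]: 36
[1:6]: 46
[2:7]: 45

Max: 46 at [1:6]


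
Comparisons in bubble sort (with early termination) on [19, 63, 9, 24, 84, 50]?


Algorithm: bubble sort (with early termination)
Input: [19, 63, 9, 24, 84, 50]
Sorted: [9, 19, 24, 50, 63, 84]

12


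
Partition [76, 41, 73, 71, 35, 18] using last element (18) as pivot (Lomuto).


Pivot: 18
Place pivot at 0: [18, 41, 73, 71, 35, 76]

Partitioned: [18, 41, 73, 71, 35, 76]


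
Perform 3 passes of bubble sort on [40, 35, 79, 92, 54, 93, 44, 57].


Initial: [40, 35, 79, 92, 54, 93, 44, 57]
Pass 1: [35, 40, 79, 54, 92, 44, 57, 93] (4 swaps)
Pass 2: [35, 40, 54, 79, 44, 57, 92, 93] (3 swaps)
Pass 3: [35, 40, 54, 44, 57, 79, 92, 93] (2 swaps)

After 3 passes: [35, 40, 54, 44, 57, 79, 92, 93]


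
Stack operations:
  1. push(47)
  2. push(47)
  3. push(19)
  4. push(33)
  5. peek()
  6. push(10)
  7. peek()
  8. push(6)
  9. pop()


push(47) -> [47]
push(47) -> [47, 47]
push(19) -> [47, 47, 19]
push(33) -> [47, 47, 19, 33]
peek()->33
push(10) -> [47, 47, 19, 33, 10]
peek()->10
push(6) -> [47, 47, 19, 33, 10, 6]
pop()->6, [47, 47, 19, 33, 10]

Final stack: [47, 47, 19, 33, 10]


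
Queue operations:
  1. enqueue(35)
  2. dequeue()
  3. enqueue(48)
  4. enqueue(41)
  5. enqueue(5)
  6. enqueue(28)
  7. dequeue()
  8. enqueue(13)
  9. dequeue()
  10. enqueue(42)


enqueue(35) -> [35]
dequeue()->35, []
enqueue(48) -> [48]
enqueue(41) -> [48, 41]
enqueue(5) -> [48, 41, 5]
enqueue(28) -> [48, 41, 5, 28]
dequeue()->48, [41, 5, 28]
enqueue(13) -> [41, 5, 28, 13]
dequeue()->41, [5, 28, 13]
enqueue(42) -> [5, 28, 13, 42]

Final queue: [5, 28, 13, 42]


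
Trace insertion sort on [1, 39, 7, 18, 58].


Initial: [1, 39, 7, 18, 58]
Insert 39: [1, 39, 7, 18, 58]
Insert 7: [1, 7, 39, 18, 58]
Insert 18: [1, 7, 18, 39, 58]
Insert 58: [1, 7, 18, 39, 58]

Sorted: [1, 7, 18, 39, 58]


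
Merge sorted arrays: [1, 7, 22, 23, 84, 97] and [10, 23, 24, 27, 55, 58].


Take 1 from A
Take 7 from A
Take 10 from B
Take 22 from A
Take 23 from A
Take 23 from B
Take 24 from B
Take 27 from B
Take 55 from B
Take 58 from B

Merged: [1, 7, 10, 22, 23, 23, 24, 27, 55, 58, 84, 97]


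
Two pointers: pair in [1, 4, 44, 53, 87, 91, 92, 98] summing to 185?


lo=0(1)+hi=7(98)=99
lo=1(4)+hi=7(98)=102
lo=2(44)+hi=7(98)=142
lo=3(53)+hi=7(98)=151
lo=4(87)+hi=7(98)=185

Yes: 87+98=185


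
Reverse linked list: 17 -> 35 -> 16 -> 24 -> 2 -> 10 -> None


Step 1: curr=17, set curr.next=prev(None) | reversed so far: 17
Step 2: curr=35, set curr.next=prev(17) | reversed so far: 35 -> 17
Step 3: curr=16, set curr.next=prev(35) | reversed so far: 16 -> 35 -> 17
Step 4: curr=24, set curr.next=prev(16) | reversed so far: 24 -> 16 -> 35 -> 17
Step 5: curr=2, set curr.next=prev(24) | reversed so far: 2 -> 24 -> 16 -> 35 -> 17
Step 6: curr=10, set curr.next=prev(2) | reversed so far: 10 -> 2 -> 24 -> 16 -> 35 -> 17

10 -> 2 -> 24 -> 16 -> 35 -> 17 -> None


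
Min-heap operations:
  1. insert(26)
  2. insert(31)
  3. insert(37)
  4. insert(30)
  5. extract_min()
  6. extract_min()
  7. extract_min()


insert(26) -> [26]
insert(31) -> [26, 31]
insert(37) -> [26, 31, 37]
insert(30) -> [26, 30, 37, 31]
extract_min()->26, [30, 31, 37]
extract_min()->30, [31, 37]
extract_min()->31, [37]

Final heap: [37]


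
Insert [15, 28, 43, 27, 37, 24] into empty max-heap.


Insert 15: [15]
Insert 28: [28, 15]
Insert 43: [43, 15, 28]
Insert 27: [43, 27, 28, 15]
Insert 37: [43, 37, 28, 15, 27]
Insert 24: [43, 37, 28, 15, 27, 24]

Final heap: [43, 37, 28, 15, 27, 24]


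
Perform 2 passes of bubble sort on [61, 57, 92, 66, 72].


Initial: [61, 57, 92, 66, 72]
Pass 1: [57, 61, 66, 72, 92] (3 swaps)
Pass 2: [57, 61, 66, 72, 92] (0 swaps)

After 2 passes: [57, 61, 66, 72, 92]


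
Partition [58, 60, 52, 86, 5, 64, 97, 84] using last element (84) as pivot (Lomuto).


Pivot: 84
  58 <= 84: advance i (no swap)
  60 <= 84: advance i (no swap)
  52 <= 84: advance i (no swap)
  5 <= 84: swap -> [58, 60, 52, 5, 86, 64, 97, 84]
  64 <= 84: swap -> [58, 60, 52, 5, 64, 86, 97, 84]
Place pivot at 5: [58, 60, 52, 5, 64, 84, 97, 86]

Partitioned: [58, 60, 52, 5, 64, 84, 97, 86]


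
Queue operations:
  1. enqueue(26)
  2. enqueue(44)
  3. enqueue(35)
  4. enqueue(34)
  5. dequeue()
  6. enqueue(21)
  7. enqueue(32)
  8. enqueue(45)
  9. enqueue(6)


enqueue(26) -> [26]
enqueue(44) -> [26, 44]
enqueue(35) -> [26, 44, 35]
enqueue(34) -> [26, 44, 35, 34]
dequeue()->26, [44, 35, 34]
enqueue(21) -> [44, 35, 34, 21]
enqueue(32) -> [44, 35, 34, 21, 32]
enqueue(45) -> [44, 35, 34, 21, 32, 45]
enqueue(6) -> [44, 35, 34, 21, 32, 45, 6]

Final queue: [44, 35, 34, 21, 32, 45, 6]


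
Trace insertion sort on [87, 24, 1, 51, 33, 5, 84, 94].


Initial: [87, 24, 1, 51, 33, 5, 84, 94]
Insert 24: [24, 87, 1, 51, 33, 5, 84, 94]
Insert 1: [1, 24, 87, 51, 33, 5, 84, 94]
Insert 51: [1, 24, 51, 87, 33, 5, 84, 94]
Insert 33: [1, 24, 33, 51, 87, 5, 84, 94]
Insert 5: [1, 5, 24, 33, 51, 87, 84, 94]
Insert 84: [1, 5, 24, 33, 51, 84, 87, 94]
Insert 94: [1, 5, 24, 33, 51, 84, 87, 94]

Sorted: [1, 5, 24, 33, 51, 84, 87, 94]


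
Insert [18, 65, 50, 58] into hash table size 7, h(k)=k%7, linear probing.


Insert 18: h=4 -> slot 4
Insert 65: h=2 -> slot 2
Insert 50: h=1 -> slot 1
Insert 58: h=2, 1 probes -> slot 3

Table: [None, 50, 65, 58, 18, None, None]


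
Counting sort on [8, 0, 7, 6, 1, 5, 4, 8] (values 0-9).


Input: [8, 0, 7, 6, 1, 5, 4, 8]
Counts: [1, 1, 0, 0, 1, 1, 1, 1, 2, 0]

Sorted: [0, 1, 4, 5, 6, 7, 8, 8]


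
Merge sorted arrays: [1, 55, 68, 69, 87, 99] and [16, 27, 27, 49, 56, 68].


Take 1 from A
Take 16 from B
Take 27 from B
Take 27 from B
Take 49 from B
Take 55 from A
Take 56 from B
Take 68 from A
Take 68 from B

Merged: [1, 16, 27, 27, 49, 55, 56, 68, 68, 69, 87, 99]


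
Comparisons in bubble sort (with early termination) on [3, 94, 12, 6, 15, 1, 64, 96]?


Algorithm: bubble sort (with early termination)
Input: [3, 94, 12, 6, 15, 1, 64, 96]
Sorted: [1, 3, 6, 12, 15, 64, 94, 96]

27


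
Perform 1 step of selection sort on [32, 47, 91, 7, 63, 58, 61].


Initial: [32, 47, 91, 7, 63, 58, 61]
Step 1: min=7 at 3
  Swap: [7, 47, 91, 32, 63, 58, 61]

After 1 step: [7, 47, 91, 32, 63, 58, 61]


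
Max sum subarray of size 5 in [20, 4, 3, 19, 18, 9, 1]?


[0:5]: 64
[1:6]: 53
[2:7]: 50

Max: 64 at [0:5]


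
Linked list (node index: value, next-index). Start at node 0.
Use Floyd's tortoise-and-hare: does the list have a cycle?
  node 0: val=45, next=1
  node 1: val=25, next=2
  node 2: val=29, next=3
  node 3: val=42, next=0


Floyd's tortoise (slow, +1) and hare (fast, +2):
  init: slow=0, fast=0
  step 1: slow=1, fast=2
  step 2: slow=2, fast=0
  step 3: slow=3, fast=2
  step 4: slow=0, fast=0
  slow == fast at node 0: cycle detected

Cycle: yes


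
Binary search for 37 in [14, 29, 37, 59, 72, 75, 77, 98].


Step 1: lo=0, hi=7, mid=3, val=59
Step 2: lo=0, hi=2, mid=1, val=29
Step 3: lo=2, hi=2, mid=2, val=37

Found at index 2


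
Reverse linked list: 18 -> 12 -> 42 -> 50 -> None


Step 1: curr=18, set curr.next=prev(None) | reversed so far: 18
Step 2: curr=12, set curr.next=prev(18) | reversed so far: 12 -> 18
Step 3: curr=42, set curr.next=prev(12) | reversed so far: 42 -> 12 -> 18
Step 4: curr=50, set curr.next=prev(42) | reversed so far: 50 -> 42 -> 12 -> 18

50 -> 42 -> 12 -> 18 -> None


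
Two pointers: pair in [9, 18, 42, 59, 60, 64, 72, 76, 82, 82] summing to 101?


lo=0(9)+hi=9(82)=91
lo=1(18)+hi=9(82)=100
lo=2(42)+hi=9(82)=124
lo=2(42)+hi=8(82)=124
lo=2(42)+hi=7(76)=118
lo=2(42)+hi=6(72)=114
lo=2(42)+hi=5(64)=106
lo=2(42)+hi=4(60)=102
lo=2(42)+hi=3(59)=101

Yes: 42+59=101


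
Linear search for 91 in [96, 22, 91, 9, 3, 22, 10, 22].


i=0: 96!=91
i=1: 22!=91
i=2: 91==91 found!

Found at 2, 3 comps


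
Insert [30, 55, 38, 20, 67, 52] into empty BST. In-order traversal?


Insert 30: root
Insert 55: R from 30
Insert 38: R from 30 -> L from 55
Insert 20: L from 30
Insert 67: R from 30 -> R from 55
Insert 52: R from 30 -> L from 55 -> R from 38

In-order: [20, 30, 38, 52, 55, 67]


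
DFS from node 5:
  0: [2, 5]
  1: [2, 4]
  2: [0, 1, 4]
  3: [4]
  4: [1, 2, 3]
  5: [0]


Visit 5, push [0]
Visit 0, push [2]
Visit 2, push [4, 1]
Visit 1, push [4]
Visit 4, push [3]
Visit 3, push []

DFS order: [5, 0, 2, 1, 4, 3]


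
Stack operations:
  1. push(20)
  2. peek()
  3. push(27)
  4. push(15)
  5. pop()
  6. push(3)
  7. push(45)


push(20) -> [20]
peek()->20
push(27) -> [20, 27]
push(15) -> [20, 27, 15]
pop()->15, [20, 27]
push(3) -> [20, 27, 3]
push(45) -> [20, 27, 3, 45]

Final stack: [20, 27, 3, 45]


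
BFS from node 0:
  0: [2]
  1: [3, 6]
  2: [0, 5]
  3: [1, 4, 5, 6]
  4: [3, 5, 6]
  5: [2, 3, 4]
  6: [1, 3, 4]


Visit 0, enqueue [2]
Visit 2, enqueue [5]
Visit 5, enqueue [3, 4]
Visit 3, enqueue [1, 6]
Visit 4, enqueue []
Visit 1, enqueue []
Visit 6, enqueue []

BFS order: [0, 2, 5, 3, 4, 1, 6]


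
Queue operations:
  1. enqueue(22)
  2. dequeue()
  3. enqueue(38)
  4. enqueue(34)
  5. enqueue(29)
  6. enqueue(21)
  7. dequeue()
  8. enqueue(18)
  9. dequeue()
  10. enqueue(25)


enqueue(22) -> [22]
dequeue()->22, []
enqueue(38) -> [38]
enqueue(34) -> [38, 34]
enqueue(29) -> [38, 34, 29]
enqueue(21) -> [38, 34, 29, 21]
dequeue()->38, [34, 29, 21]
enqueue(18) -> [34, 29, 21, 18]
dequeue()->34, [29, 21, 18]
enqueue(25) -> [29, 21, 18, 25]

Final queue: [29, 21, 18, 25]


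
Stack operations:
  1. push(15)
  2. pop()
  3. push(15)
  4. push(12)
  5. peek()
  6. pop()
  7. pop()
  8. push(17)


push(15) -> [15]
pop()->15, []
push(15) -> [15]
push(12) -> [15, 12]
peek()->12
pop()->12, [15]
pop()->15, []
push(17) -> [17]

Final stack: [17]


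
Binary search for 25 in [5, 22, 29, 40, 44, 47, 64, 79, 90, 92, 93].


Step 1: lo=0, hi=10, mid=5, val=47
Step 2: lo=0, hi=4, mid=2, val=29
Step 3: lo=0, hi=1, mid=0, val=5
Step 4: lo=1, hi=1, mid=1, val=22

Not found


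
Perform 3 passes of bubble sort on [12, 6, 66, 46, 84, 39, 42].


Initial: [12, 6, 66, 46, 84, 39, 42]
Pass 1: [6, 12, 46, 66, 39, 42, 84] (4 swaps)
Pass 2: [6, 12, 46, 39, 42, 66, 84] (2 swaps)
Pass 3: [6, 12, 39, 42, 46, 66, 84] (2 swaps)

After 3 passes: [6, 12, 39, 42, 46, 66, 84]


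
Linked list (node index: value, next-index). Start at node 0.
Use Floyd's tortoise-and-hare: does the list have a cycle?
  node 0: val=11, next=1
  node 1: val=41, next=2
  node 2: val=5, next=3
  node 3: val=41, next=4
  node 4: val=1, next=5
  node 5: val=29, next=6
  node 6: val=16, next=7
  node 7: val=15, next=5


Floyd's tortoise (slow, +1) and hare (fast, +2):
  init: slow=0, fast=0
  step 1: slow=1, fast=2
  step 2: slow=2, fast=4
  step 3: slow=3, fast=6
  step 4: slow=4, fast=5
  step 5: slow=5, fast=7
  step 6: slow=6, fast=6
  slow == fast at node 6: cycle detected

Cycle: yes


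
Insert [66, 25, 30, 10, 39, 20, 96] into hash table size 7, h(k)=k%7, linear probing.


Insert 66: h=3 -> slot 3
Insert 25: h=4 -> slot 4
Insert 30: h=2 -> slot 2
Insert 10: h=3, 2 probes -> slot 5
Insert 39: h=4, 2 probes -> slot 6
Insert 20: h=6, 1 probes -> slot 0
Insert 96: h=5, 3 probes -> slot 1

Table: [20, 96, 30, 66, 25, 10, 39]


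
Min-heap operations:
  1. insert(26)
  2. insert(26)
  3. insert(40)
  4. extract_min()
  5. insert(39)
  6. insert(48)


insert(26) -> [26]
insert(26) -> [26, 26]
insert(40) -> [26, 26, 40]
extract_min()->26, [26, 40]
insert(39) -> [26, 40, 39]
insert(48) -> [26, 40, 39, 48]

Final heap: [26, 40, 39, 48]


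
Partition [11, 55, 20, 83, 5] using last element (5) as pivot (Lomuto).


Pivot: 5
Place pivot at 0: [5, 55, 20, 83, 11]

Partitioned: [5, 55, 20, 83, 11]


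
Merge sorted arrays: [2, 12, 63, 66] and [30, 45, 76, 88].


Take 2 from A
Take 12 from A
Take 30 from B
Take 45 from B
Take 63 from A
Take 66 from A

Merged: [2, 12, 30, 45, 63, 66, 76, 88]


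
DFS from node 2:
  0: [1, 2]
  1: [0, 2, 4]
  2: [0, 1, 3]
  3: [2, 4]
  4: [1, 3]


Visit 2, push [3, 1, 0]
Visit 0, push [1]
Visit 1, push [4]
Visit 4, push [3]
Visit 3, push []

DFS order: [2, 0, 1, 4, 3]


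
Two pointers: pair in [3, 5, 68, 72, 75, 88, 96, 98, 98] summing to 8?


lo=0(3)+hi=8(98)=101
lo=0(3)+hi=7(98)=101
lo=0(3)+hi=6(96)=99
lo=0(3)+hi=5(88)=91
lo=0(3)+hi=4(75)=78
lo=0(3)+hi=3(72)=75
lo=0(3)+hi=2(68)=71
lo=0(3)+hi=1(5)=8

Yes: 3+5=8


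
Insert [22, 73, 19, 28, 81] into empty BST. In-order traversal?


Insert 22: root
Insert 73: R from 22
Insert 19: L from 22
Insert 28: R from 22 -> L from 73
Insert 81: R from 22 -> R from 73

In-order: [19, 22, 28, 73, 81]
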